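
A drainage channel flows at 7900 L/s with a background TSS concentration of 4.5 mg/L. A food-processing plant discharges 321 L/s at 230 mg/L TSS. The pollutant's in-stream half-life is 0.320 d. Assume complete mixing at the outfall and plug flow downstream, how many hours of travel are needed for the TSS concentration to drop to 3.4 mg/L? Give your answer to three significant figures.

15.1 h

Mixed concentration C = ΣQC/ΣQ = (7900·4.500 + 321.0·230.0) / 8221 = 109400/8221 = 13.30 mg/L.
Half-life 0.320 d → k = ln 2 / 0.320 = 2.166 d⁻¹.
13.30·exp(−k·t) = 3.4 → t = ln(13.30/3.4)/k = 54420 s = 15.12 h.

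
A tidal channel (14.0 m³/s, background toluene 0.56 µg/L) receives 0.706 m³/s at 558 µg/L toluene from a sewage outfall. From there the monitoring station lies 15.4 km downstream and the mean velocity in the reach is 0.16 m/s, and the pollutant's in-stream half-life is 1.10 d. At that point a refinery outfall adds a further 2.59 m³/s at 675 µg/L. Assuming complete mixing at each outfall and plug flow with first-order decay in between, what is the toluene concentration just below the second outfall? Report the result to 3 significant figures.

After mixing, C = (14.00·0.5600 + 0.7060·558.0) / 14.71 = 401.8/14.71 = 27.32 µg/L; combined flow 14.71 m³/s.
Travel time t = 15.4·1000 / 0.16 = 96250 s = 26.74 h.
Half-life 1.10 d → k = ln 2 / 1.10 = 0.6301 d⁻¹.
First-order decay: C = 27.32·exp(−k·t) = 27.32·0.4956 = 13.54 µg/L.
At the second outfall, C = (14.71·13.54 + 2.590·675.0) / (14.71 + 2.590) = 112.6 µg/L.

113 µg/L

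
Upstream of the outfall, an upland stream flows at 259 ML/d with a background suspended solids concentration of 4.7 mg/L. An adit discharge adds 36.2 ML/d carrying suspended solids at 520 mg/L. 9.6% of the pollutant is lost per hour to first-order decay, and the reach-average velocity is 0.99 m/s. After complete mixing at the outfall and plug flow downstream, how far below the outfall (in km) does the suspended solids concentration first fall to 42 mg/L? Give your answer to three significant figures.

Mass balance: C = (259.0·4.700 + 36.20·520.0) / 295.2 = 20040/295.2 = 67.89 mg/L.
9.6%/h lost → k = −ln(1 − 0.096) = 0.1009 h⁻¹.
Set 67.89·exp(−k·t) = 42 → t = ln(67.89/42)/k = 17130 s = 4.758 h.
Distance = v·t = 0.99·17130 = 16960 m = 16.96 km.

17.0 km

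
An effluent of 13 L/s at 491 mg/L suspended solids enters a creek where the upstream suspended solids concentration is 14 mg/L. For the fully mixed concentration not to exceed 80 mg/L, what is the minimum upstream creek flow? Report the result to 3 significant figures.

Set C_mix = 80: (Q·14.00 + 13.00·491.0) / (Q + 13.00) = 80
→ Q = 13.00·(491.0 − 80)/(80 − 14.00) = 80.95 L/s.

81.0 L/s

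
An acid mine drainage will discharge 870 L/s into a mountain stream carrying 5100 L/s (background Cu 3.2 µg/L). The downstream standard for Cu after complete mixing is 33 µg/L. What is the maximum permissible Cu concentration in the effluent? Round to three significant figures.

208 µg/L

At the limit, (Qr·Cr + Qe·Cₑ)/(Qr + Qe) = 33:
Cₑ = (5970·33 − 5100·3.200) / 870.0 = 207.7 µg/L.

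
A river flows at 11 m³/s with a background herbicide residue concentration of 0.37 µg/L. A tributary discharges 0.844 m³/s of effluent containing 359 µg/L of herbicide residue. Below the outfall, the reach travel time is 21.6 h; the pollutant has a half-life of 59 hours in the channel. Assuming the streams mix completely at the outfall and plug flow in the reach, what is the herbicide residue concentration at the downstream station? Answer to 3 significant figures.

20.1 µg/L

Mixed concentration C = ΣQC/ΣQ = (11.00·0.3700 + 0.8440·359.0) / 11.84 = 307.1/11.84 = 25.93 µg/L.
Half-life 59 h → k = ln 2 / 59 = 0.01175 h⁻¹ = 0.2820 d⁻¹.
After decay, C = 25.93 × e^(−kt) = 25.93 × 0.7759 = 20.12 µg/L.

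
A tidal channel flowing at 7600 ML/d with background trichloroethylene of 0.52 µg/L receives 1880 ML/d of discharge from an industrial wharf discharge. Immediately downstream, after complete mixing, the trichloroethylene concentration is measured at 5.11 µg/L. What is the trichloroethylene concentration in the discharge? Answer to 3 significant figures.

23.7 µg/L

Mass balance: 7600·0.5200 + 1880·Cₑ = 9480·5.110
→ Cₑ = (9480·5.110 − 7600·0.5200) / 1880 = 23.67 µg/L.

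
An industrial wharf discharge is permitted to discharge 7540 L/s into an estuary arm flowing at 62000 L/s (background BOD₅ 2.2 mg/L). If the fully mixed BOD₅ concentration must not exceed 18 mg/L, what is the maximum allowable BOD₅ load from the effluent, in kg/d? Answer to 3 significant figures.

96400 kg/d

Mass balance at the limit: 62000·2.200 + 7540·Cₑ = 69540·18 → Cₑ = 147.9 mg/L.
7540 L/s = 7.540 m³/s. Load = 7.540 m³/s × 147.9 g/m³ × 86 400 s/d = 96360 kg/d.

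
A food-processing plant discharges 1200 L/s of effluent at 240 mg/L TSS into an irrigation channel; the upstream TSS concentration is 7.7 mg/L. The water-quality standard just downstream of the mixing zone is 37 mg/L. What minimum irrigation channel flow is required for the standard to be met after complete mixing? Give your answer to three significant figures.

Set C_mix = 37: (Q·7.700 + 1200·240.0) / (Q + 1200) = 37
→ Q = 1200·(240.0 − 37)/(37 − 7.700) = 8314 L/s.

8310 L/s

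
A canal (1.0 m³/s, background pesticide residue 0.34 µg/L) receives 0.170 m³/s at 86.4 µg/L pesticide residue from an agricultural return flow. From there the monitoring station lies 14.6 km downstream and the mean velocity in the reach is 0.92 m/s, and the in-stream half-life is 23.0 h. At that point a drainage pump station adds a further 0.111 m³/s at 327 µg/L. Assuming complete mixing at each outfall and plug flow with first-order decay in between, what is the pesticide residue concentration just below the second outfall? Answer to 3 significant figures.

Flow-weighted average: C = (1.000·0.3400 + 0.1700·86.40) / 1.170 = 15.03/1.170 = 12.84 µg/L; combined flow 1.170 m³/s.
Travel time t = 14.6·1000 / 0.92 = 15870 s = 4.408 h.
Half-life 23.0 h → k = ln 2 / 23.0 = 0.03014 h⁻¹ = 0.7233 d⁻¹.
Decay over the reach: 12.84·exp(−kt) = 12.84·0.8756 = 11.25 µg/L.
Second outfall: C = (1.170·11.25 + 0.1110·327.0)/1.281 = 38.61 µg/L.

38.6 µg/L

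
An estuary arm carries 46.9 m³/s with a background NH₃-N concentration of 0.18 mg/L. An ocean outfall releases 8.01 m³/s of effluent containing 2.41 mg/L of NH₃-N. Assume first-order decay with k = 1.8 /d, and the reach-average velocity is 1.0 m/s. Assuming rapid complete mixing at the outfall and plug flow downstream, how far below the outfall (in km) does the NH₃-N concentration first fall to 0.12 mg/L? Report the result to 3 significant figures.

69.0 km

Flow-weighted average: C = (46.90·0.1800 + 8.010·2.410) / 54.91 = 27.75/54.91 = 0.5053 mg/L.
Set 0.5053·exp(−k·t) = 0.12 → t = ln(0.5053/0.12)/k = 69010 s = 19.17 h.
Distance = v·t = 1.0·69010 = 69010 m = 69.01 km.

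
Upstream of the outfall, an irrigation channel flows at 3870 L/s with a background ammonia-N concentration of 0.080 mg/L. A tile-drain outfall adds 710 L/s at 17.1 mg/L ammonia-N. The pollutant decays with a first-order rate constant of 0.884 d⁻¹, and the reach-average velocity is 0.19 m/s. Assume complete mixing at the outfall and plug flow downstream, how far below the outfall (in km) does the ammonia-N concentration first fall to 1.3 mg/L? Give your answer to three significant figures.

Conservation of mass: C = (3870·0.08000 + 710.0·17.10) / 4580 = 12450/4580 = 2.718 mg/L.
Set 2.718·exp(−k·t) = 1.3 → t = ln(2.718/1.3)/k = 72100 s = 20.03 h.
Distance = v·t = 0.19·72100 = 13700 m = 13.70 km.

13.7 km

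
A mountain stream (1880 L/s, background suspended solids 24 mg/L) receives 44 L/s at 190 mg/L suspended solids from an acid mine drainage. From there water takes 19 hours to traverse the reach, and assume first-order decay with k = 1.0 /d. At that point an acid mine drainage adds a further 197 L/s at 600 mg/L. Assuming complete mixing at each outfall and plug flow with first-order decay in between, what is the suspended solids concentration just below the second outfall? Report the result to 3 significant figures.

67.2 mg/L

After mixing, C = (1880·24.00 + 44.00·190.0) / 1924 = 53480/1924 = 27.80 mg/L; combined flow 1924 L/s.
Decay over the reach: 27.80·exp(−kt) = 27.80·0.4531 = 12.59 mg/L.
At the second outfall, C = (1924·12.59 + 197.0·600.0) / (1924 + 197.0) = 67.15 mg/L.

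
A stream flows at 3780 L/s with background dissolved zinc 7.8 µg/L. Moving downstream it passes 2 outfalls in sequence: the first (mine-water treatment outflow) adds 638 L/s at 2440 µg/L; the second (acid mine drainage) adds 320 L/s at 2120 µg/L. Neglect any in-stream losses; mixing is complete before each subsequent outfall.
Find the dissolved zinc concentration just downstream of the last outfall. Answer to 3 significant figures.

478 µg/L

Outfall 1: combined Q = 4418 L/s; C = (3780·7.800 + 638.0·2440)/4418 = 359.0 µg/L.
Outfall 2: combined Q = 4738 L/s; C = (4418·359.0 + 320.0·2120)/4738 = 478.0 µg/L.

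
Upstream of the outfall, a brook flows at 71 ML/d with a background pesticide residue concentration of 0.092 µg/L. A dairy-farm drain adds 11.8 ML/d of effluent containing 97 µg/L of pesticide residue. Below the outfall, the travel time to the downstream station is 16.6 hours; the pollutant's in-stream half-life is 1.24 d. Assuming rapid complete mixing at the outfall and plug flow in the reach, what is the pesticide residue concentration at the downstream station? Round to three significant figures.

Conservation of mass: C = (71.00·0.09200 + 11.80·97.00) / 82.80 = 1151/82.80 = 13.90 µg/L.
Half-life 1.24 d → k = ln 2 / 1.24 = 0.5590 d⁻¹.
First-order decay: C = 13.90·exp(−k·t) = 13.90·0.6793 = 9.445 µg/L.

9.44 µg/L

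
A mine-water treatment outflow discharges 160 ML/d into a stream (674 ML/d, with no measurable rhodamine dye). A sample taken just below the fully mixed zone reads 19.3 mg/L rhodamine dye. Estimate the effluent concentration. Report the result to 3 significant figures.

Mass balance: 674.0·0 + 160.0·Cₑ = 834.0·19.30
→ Cₑ = (834.0·19.30 − 674.0·0) / 160.0 = 100.6 mg/L.

101 mg/L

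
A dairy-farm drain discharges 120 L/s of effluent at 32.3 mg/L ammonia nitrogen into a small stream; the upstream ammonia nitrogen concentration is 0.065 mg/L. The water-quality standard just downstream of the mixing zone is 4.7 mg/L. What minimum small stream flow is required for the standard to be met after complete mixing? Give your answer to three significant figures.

715 L/s

Set C_mix = 4.7: (Q·0.06500 + 120.0·32.30) / (Q + 120.0) = 4.7
→ Q = 120.0·(32.30 − 4.7)/(4.7 − 0.06500) = 714.6 L/s.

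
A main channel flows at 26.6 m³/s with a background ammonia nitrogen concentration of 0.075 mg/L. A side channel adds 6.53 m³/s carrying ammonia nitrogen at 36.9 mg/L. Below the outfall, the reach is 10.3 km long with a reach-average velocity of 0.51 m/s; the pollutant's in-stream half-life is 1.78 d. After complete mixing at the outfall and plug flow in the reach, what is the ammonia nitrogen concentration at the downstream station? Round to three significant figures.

Mixed concentration C = ΣQC/ΣQ = (26.60·0.07500 + 6.530·36.90) / 33.13 = 243.0/33.13 = 7.333 mg/L.
Travel time t = 10.3·1000 / 0.51 = 20200 s = 5.610 h.
Half-life 1.78 d → k = ln 2 / 1.78 = 0.3894 d⁻¹.
First-order decay: C = 7.333·exp(−k·t) = 7.333·0.9130 = 6.695 mg/L.

6.70 mg/L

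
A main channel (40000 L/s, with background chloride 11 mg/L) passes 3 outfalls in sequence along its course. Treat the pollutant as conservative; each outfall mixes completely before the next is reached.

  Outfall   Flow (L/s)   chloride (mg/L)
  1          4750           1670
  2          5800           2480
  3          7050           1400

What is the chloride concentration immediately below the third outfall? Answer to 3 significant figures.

566 mg/L

Below outfall 1: Q → 44750 L/s, C = (40000·11.00 + 4750·1670)/44750 = 187.1 mg/L.
Below outfall 2: Q → 50550 L/s, C = (44750·187.1 + 5800·2480)/50550 = 450.2 mg/L.
Below outfall 3: Q → 57600 L/s, C = (50550·450.2 + 7050·1400)/57600 = 566.4 mg/L.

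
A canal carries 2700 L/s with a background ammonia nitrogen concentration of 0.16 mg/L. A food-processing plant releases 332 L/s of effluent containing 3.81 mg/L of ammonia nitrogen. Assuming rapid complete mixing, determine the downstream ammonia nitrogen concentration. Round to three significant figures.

Mass balance: C = (2700·0.1600 + 332.0·3.810) / 3032 = 1697/3032 = 0.5597 mg/L.

0.560 mg/L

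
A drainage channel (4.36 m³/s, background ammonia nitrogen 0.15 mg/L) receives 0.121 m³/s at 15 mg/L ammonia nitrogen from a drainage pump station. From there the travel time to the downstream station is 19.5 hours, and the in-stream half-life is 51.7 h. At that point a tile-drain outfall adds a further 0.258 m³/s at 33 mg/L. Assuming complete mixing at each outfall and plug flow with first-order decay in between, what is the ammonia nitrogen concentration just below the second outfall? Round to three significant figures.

Flow-weighted average: C = (4.360·0.1500 + 0.1210·15.00) / 4.481 = 2.469/4.481 = 0.5510 mg/L; combined flow 4.481 m³/s.
Half-life 51.7 h → k = ln 2 / 51.7 = 0.01341 h⁻¹ = 0.3218 d⁻¹.
Applying C = C₀e^(−kt): 0.5510 × 0.7699 = 0.4242 mg/L.
Second outfall: C = (4.481·0.4242 + 0.2580·33.00)/4.739 = 2.198 mg/L.

2.20 mg/L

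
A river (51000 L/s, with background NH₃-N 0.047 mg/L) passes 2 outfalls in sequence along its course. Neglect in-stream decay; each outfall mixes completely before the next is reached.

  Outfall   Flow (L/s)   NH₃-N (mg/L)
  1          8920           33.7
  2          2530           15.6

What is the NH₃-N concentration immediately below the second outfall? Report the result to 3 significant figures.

5.48 mg/L

Outfall 1: combined Q = 59920 L/s; C = (51000·0.04700 + 8920·33.70)/59920 = 5.057 mg/L.
Outfall 2: combined Q = 62450 L/s; C = (59920·5.057 + 2530·15.60)/62450 = 5.484 mg/L.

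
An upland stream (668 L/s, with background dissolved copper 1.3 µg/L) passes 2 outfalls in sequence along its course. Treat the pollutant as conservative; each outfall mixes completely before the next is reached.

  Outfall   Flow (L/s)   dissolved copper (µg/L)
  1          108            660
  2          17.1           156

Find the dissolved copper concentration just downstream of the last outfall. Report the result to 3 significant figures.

Outfall 1: combined Q = 776.0 L/s; C = (668.0·1.300 + 108.0·660.0)/776.0 = 92.97 µg/L.
Outfall 2: combined Q = 793.1 L/s; C = (776.0·92.97 + 17.10·156.0)/793.1 = 94.33 µg/L.

94.3 µg/L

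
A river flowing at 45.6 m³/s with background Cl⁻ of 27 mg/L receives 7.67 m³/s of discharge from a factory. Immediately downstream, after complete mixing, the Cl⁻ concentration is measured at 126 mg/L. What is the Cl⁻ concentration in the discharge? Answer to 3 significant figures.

Mass balance: 45.60·27.00 + 7.670·Cₑ = 53.27·126.0
→ Cₑ = (53.27·126.0 − 45.60·27.00) / 7.670 = 714.6 mg/L.

715 mg/L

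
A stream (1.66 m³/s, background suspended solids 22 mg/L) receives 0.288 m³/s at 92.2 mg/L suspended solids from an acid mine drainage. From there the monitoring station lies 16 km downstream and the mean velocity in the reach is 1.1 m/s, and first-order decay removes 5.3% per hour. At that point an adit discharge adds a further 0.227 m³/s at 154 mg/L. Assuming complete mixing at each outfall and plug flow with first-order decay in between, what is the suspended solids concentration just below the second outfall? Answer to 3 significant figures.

39.3 mg/L

After mixing, C = (1.660·22.00 + 0.2880·92.20) / 1.948 = 63.07/1.948 = 32.38 mg/L; combined flow 1.948 m³/s.
Travel time t = 16·1000 / 1.1 = 14550 s = 4.040 h.
5.3%/h lost → k = −ln(1 − 0.053) = 0.05446 h⁻¹.
Applying C = C₀e^(−kt): 32.38 × 0.8025 = 25.98 mg/L.
At the second outfall, C = (1.948·25.98 + 0.2270·154.0) / (1.948 + 0.2270) = 39.34 mg/L.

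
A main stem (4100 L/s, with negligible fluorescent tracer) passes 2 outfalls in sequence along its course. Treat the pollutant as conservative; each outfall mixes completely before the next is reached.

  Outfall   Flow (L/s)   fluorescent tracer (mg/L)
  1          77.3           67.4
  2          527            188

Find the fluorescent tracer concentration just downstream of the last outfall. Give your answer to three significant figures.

Below outfall 1: Q → 4177 L/s, C = (4100·0 + 77.30·67.40)/4177 = 1.247 mg/L.
Below outfall 2: Q → 4704 L/s, C = (4177·1.247 + 527.0·188.0)/4704 = 22.17 mg/L.

22.2 mg/L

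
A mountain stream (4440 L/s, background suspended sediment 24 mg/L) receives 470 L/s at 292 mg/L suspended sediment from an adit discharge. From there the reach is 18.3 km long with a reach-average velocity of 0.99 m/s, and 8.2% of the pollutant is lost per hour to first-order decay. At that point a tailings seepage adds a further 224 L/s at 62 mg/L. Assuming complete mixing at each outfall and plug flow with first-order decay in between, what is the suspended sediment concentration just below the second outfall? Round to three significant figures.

33.3 mg/L

After mixing, C = (4440·24.00 + 470.0·292.0) / 4910 = 243800/4910 = 49.65 mg/L; combined flow 4910 L/s.
Travel time t = 18.3·1000 / 0.99 = 18480 s = 5.135 h.
8.2%/h lost → k = −ln(1 − 0.082) = 0.08556 h⁻¹.
Decay over the reach: 49.65·exp(−kt) = 49.65·0.6445 = 32.00 mg/L.
Second outfall: C = (4910·32.00 + 224.0·62.00)/5134 = 33.31 mg/L.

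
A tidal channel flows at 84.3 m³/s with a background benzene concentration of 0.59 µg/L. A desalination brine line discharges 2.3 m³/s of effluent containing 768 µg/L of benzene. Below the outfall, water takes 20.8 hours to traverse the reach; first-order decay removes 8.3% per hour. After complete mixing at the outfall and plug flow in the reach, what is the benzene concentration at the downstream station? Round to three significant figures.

Flow-weighted average: C = (84.30·0.5900 + 2.300·768.0) / 86.60 = 1816/86.60 = 20.97 µg/L.
8.3%/h lost → k = −ln(1 − 0.083) = 0.08665 h⁻¹.
Applying C = C₀e^(−kt): 20.97 × 0.1649 = 3.459 µg/L.

3.46 µg/L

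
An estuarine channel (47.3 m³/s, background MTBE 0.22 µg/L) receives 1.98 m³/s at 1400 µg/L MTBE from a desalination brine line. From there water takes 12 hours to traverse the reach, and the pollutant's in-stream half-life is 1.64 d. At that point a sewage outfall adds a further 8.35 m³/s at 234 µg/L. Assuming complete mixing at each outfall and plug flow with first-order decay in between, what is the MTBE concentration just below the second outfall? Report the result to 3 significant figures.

After mixing, C = (47.30·0.2200 + 1.980·1400) / 49.28 = 2782/49.28 = 56.46 µg/L; combined flow 49.28 m³/s.
Half-life 1.64 d → k = ln 2 / 1.64 = 0.4227 d⁻¹.
Applying C = C₀e^(−kt): 56.46 × 0.8095 = 45.71 µg/L.
Second outfall: C = (49.28·45.71 + 8.350·234.0)/57.63 = 72.99 µg/L.

73.0 µg/L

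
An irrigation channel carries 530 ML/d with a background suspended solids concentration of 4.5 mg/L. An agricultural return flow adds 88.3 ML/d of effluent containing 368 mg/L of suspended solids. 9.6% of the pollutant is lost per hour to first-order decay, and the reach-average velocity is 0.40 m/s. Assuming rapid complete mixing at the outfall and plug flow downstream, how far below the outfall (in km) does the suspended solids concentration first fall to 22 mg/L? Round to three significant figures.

13.4 km

After mixing, C = (530.0·4.500 + 88.30·368.0) / 618.3 = 34880/618.3 = 56.41 mg/L.
9.6%/h lost → k = −ln(1 − 0.096) = 0.1009 h⁻¹.
Set 56.41·exp(−k·t) = 22 → t = ln(56.41/22)/k = 33590 s = 9.330 h.
Distance = v·t = 0.40·33590 = 13440 m = 13.44 km.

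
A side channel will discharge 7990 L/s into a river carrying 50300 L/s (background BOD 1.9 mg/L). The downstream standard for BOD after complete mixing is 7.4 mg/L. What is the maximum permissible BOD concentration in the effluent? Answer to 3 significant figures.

At the limit, (Qr·Cr + Qe·Cₑ)/(Qr + Qe) = 7.4:
Cₑ = (58290·7.4 − 50300·1.900) / 7990 = 42.02 mg/L.

42.0 mg/L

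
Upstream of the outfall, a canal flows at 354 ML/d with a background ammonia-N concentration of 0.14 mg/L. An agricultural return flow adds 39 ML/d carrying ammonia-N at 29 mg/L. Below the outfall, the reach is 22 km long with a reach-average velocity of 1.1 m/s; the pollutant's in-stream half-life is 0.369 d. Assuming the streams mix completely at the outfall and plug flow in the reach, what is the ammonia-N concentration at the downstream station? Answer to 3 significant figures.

After mixing, C = (354.0·0.1400 + 39.00·29.00) / 393.0 = 1181/393.0 = 3.004 mg/L.
Travel time t = 22·1000 / 1.1 = 20000 s = 5.556 h.
Half-life 0.369 d → k = ln 2 / 0.369 = 1.878 d⁻¹.
After decay, C = 3.004 × e^(−kt) = 3.004 × 0.6474 = 1.945 mg/L.

1.94 mg/L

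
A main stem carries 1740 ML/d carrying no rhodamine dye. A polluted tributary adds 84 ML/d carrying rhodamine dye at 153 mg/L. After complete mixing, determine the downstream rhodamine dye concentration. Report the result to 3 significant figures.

Mass balance: C = (1740·0 + 84.00·153.0) / 1824 = 12850/1824 = 7.046 mg/L.

7.05 mg/L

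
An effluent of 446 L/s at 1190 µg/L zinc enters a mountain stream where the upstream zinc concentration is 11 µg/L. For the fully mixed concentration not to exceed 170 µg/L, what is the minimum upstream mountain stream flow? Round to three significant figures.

2860 L/s

Set C_mix = 170: (Q·11.00 + 446.0·1190) / (Q + 446.0) = 170
→ Q = 446.0·(1190 − 170)/(170 − 11.00) = 2861 L/s.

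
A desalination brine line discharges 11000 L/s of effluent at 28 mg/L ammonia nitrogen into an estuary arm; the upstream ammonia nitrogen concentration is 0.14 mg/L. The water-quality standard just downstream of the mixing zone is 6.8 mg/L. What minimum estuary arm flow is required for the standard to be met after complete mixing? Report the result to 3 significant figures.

35000 L/s

Set C_mix = 6.8: (Q·0.1400 + 11000·28.00) / (Q + 11000) = 6.8
→ Q = 11000·(28.00 − 6.8)/(6.8 − 0.1400) = 35020 L/s.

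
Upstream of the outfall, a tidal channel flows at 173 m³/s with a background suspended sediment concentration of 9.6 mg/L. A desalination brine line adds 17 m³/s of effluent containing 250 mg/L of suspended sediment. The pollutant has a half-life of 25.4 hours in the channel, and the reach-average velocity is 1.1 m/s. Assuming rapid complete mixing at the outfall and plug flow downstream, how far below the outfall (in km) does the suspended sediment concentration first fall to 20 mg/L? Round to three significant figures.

Flow-weighted average: C = (173.0·9.600 + 17.00·250.0) / 190.0 = 5911/190.0 = 31.11 mg/L.
Half-life 25.4 h → k = ln 2 / 25.4 = 0.02729 h⁻¹ = 0.6549 d⁻¹.
Set 31.11·exp(−k·t) = 20 → t = ln(31.11/20)/k = 58280 s = 16.19 h.
Distance = v·t = 1.1·58280 = 64110 m = 64.11 km.

64.1 km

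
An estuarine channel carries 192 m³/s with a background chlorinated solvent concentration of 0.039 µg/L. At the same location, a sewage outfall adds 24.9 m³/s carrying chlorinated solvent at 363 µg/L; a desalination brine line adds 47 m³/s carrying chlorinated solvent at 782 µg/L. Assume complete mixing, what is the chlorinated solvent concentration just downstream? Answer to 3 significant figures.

174 µg/L

Mass balance: C = (192.0·0.03900 + 24.90·363.0 + 47.00·782.0) / 263.9 = 45800/263.9 = 173.6 µg/L.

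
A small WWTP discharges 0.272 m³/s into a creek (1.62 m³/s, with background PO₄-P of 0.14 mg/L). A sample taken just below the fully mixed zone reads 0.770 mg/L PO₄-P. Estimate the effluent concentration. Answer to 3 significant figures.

Mass balance: 1.620·0.1400 + 0.2720·Cₑ = 1.892·0.7700
→ Cₑ = (1.892·0.7700 − 1.620·0.1400) / 0.2720 = 4.522 mg/L.

4.52 mg/L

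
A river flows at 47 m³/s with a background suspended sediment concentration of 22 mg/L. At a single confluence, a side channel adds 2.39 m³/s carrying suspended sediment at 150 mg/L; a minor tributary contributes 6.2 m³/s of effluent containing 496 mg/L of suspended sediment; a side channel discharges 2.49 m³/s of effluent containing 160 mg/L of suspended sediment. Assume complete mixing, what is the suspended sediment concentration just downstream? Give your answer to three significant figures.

Conservation of mass: C = (47.00·22.00 + 2.390·150.0 + 6.200·496.0 + 2.490·160.0) / 58.08 = 4866/58.08 = 83.78 mg/L.

83.8 mg/L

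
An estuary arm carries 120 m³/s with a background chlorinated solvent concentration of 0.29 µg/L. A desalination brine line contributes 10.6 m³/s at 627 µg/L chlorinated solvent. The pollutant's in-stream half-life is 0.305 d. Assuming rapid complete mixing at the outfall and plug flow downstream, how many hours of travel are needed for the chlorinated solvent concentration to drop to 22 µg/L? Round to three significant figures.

8.91 h

Mass balance: C = (120.0·0.2900 + 10.60·627.0) / 130.6 = 6681/130.6 = 51.16 µg/L.
Half-life 0.305 d → k = ln 2 / 0.305 = 2.273 d⁻¹.
51.16·exp(−k·t) = 22 → t = ln(51.16/22)/k = 32080 s = 8.911 h.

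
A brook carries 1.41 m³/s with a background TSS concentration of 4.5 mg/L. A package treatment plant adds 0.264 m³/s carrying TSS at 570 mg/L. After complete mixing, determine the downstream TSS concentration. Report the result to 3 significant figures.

Conservation of mass: C = (1.410·4.500 + 0.2640·570.0) / 1.674 = 156.8/1.674 = 93.68 mg/L.

93.7 mg/L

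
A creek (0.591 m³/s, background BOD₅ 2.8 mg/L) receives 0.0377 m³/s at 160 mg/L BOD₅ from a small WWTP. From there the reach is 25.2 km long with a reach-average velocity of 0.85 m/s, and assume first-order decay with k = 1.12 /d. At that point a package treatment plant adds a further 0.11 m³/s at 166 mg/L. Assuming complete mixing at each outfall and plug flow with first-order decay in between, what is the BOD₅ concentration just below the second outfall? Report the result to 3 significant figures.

31.8 mg/L

Conservation of mass: C = (0.5910·2.800 + 0.03770·160.0) / 0.6287 = 7.687/0.6287 = 12.23 mg/L; combined flow 0.6287 m³/s.
Travel time t = 25.2·1000 / 0.85 = 29650 s = 8.235 h.
Applying C = C₀e^(−kt): 12.23 × 0.6809 = 8.325 mg/L.
At the second outfall, C = (0.6287·8.325 + 0.1100·166.0) / (0.6287 + 0.1100) = 31.80 mg/L.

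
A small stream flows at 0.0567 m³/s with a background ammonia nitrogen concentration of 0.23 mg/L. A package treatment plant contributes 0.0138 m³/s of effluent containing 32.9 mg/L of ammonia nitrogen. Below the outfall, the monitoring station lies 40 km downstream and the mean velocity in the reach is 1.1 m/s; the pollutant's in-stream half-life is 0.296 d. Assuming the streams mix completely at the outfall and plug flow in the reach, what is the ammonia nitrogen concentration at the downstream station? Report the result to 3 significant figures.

2.47 mg/L

Mixed concentration C = ΣQC/ΣQ = (0.05670·0.2300 + 0.01380·32.90) / 0.07050 = 0.4671/0.07050 = 6.625 mg/L.
Travel time t = 40·1000 / 1.1 = 36360 s = 10.10 h.
Half-life 0.296 d → k = ln 2 / 0.296 = 2.342 d⁻¹.
First-order decay: C = 6.625·exp(−k·t) = 6.625·0.3732 = 2.473 mg/L.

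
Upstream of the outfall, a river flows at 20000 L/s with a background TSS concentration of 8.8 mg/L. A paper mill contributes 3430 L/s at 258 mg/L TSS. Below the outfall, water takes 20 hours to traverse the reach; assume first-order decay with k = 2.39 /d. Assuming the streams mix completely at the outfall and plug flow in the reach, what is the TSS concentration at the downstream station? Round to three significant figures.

Mass balance: C = (20000·8.800 + 3430·258.0) / 23430 = 1061000/23430 = 45.28 mg/L.
After decay, C = 45.28 × e^(−kt) = 45.28 × 0.1365 = 6.179 mg/L.

6.18 mg/L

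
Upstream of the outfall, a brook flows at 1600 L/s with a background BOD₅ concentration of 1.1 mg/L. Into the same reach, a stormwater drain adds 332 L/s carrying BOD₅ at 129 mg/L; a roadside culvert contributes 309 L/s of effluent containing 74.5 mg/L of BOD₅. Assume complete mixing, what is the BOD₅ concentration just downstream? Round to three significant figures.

30.2 mg/L

Mixed concentration C = ΣQC/ΣQ = (1600·1.100 + 332.0·129.0 + 309.0·74.50) / 2241 = 67610/2241 = 30.17 mg/L.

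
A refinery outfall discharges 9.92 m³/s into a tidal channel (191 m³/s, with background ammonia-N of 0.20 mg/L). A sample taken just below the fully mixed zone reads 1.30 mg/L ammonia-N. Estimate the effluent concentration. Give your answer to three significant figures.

22.5 mg/L

Mass balance: 191.0·0.2000 + 9.920·Cₑ = 200.9·1.300
→ Cₑ = (200.9·1.300 − 191.0·0.2000) / 9.920 = 22.48 mg/L.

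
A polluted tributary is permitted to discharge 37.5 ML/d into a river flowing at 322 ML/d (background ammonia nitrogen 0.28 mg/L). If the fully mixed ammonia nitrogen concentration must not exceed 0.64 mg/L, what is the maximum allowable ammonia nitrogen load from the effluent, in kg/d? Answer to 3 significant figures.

140 kg/d

Mass balance at the limit: 322.0·0.2800 + 37.50·Cₑ = 359.5·0.64 → Cₑ = 3.731 mg/L.
37.50 ML/d = 0.4340 m³/s. Load = 0.4340 m³/s × 3.731 g/m³ × 86 400 s/d = 139.9 kg/d.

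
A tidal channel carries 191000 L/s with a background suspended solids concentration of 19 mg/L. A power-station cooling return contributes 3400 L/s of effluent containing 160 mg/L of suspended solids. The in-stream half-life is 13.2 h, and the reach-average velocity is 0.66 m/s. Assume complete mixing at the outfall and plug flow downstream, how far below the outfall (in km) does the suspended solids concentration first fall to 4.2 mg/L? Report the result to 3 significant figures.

73.8 km

Flow-weighted average: C = (191000·19.00 + 3400·160.0) / 194400 = 4173000/194400 = 21.47 mg/L.
Half-life 13.2 h → k = ln 2 / 13.2 = 0.05251 h⁻¹ = 1.260 d⁻¹.
Set 21.47·exp(−k·t) = 4.2 → t = ln(21.47/4.2)/k = 111800 s = 31.07 h.
Distance = v·t = 0.66·111800 = 73820 m = 73.82 km.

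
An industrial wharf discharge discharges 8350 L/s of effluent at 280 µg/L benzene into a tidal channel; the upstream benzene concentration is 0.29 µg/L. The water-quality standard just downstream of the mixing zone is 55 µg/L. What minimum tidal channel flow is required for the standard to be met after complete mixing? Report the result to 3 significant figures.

34300 L/s

Set C_mix = 55: (Q·0.2900 + 8350·280.0) / (Q + 8350) = 55
→ Q = 8350·(280.0 − 55)/(55 − 0.2900) = 34340 L/s.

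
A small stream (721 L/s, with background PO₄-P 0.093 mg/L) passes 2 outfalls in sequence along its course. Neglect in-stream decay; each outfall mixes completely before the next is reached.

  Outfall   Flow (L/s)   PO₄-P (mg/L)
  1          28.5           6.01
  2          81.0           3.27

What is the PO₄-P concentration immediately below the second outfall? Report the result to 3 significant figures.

0.606 mg/L

Outfall 1: combined Q = 749.5 L/s; C = (721.0·0.09300 + 28.50·6.010)/749.5 = 0.3180 mg/L.
Outfall 2: combined Q = 830.5 L/s; C = (749.5·0.3180 + 81.00·3.270)/830.5 = 0.6059 mg/L.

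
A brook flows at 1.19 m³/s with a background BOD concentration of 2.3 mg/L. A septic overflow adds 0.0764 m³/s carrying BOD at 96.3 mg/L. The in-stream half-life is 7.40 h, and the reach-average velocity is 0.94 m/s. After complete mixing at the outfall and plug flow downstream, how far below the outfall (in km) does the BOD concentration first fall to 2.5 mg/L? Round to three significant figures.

Mass balance: C = (1.190·2.300 + 0.07640·96.30) / 1.266 = 10.09/1.266 = 7.971 mg/L.
Half-life 7.40 h → k = ln 2 / 7.40 = 0.09367 h⁻¹ = 2.248 d⁻¹.
Set 7.971·exp(−k·t) = 2.5 → t = ln(7.971/2.5)/k = 44560 s = 12.38 h.
Distance = v·t = 0.94·44560 = 41890 m = 41.89 km.

41.9 km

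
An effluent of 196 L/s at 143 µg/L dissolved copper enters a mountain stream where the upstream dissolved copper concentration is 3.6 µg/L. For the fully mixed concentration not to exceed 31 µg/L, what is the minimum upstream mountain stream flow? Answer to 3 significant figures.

Set C_mix = 31: (Q·3.600 + 196.0·143.0) / (Q + 196.0) = 31
→ Q = 196.0·(143.0 − 31)/(31 − 3.600) = 801.2 L/s.

801 L/s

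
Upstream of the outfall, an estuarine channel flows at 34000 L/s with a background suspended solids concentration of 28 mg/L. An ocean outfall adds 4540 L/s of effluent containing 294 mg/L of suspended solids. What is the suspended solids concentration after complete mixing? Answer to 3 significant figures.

Conservation of mass: C = (34000·28.00 + 4540·294.0) / 38540 = 2287000/38540 = 59.33 mg/L.

59.3 mg/L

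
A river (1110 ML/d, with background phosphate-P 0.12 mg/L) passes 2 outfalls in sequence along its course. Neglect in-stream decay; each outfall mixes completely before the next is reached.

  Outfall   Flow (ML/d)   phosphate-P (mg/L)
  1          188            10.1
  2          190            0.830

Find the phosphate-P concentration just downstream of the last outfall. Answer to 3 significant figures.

Outfall 1: combined Q = 1298 ML/d; C = (1110·0.1200 + 188.0·10.10)/1298 = 1.565 mg/L.
Outfall 2: combined Q = 1488 ML/d; C = (1298·1.565 + 190.0·0.8300)/1488 = 1.472 mg/L.

1.47 mg/L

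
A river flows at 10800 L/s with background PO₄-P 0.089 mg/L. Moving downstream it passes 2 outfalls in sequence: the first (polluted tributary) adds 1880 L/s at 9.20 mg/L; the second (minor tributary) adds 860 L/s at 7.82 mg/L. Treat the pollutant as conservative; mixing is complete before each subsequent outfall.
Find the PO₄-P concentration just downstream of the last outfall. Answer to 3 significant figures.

1.85 mg/L

After outfall 1: Q = 10800 + 1880 = 12680 L/s; C = (10800·0.08900 + 1880·9.200)/12680 = 1.440 mg/L.
After outfall 2: Q = 12680 + 860.0 = 13540 L/s; C = (12680·1.440 + 860.0·7.820)/13540 = 1.845 mg/L.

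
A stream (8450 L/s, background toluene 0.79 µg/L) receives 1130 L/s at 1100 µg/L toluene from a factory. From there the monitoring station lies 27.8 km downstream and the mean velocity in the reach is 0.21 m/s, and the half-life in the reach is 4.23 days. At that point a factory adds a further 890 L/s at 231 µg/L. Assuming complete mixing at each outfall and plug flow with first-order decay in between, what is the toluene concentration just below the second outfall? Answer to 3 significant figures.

112 µg/L

Flow-weighted average: C = (8450·0.7900 + 1130·1100) / 9580 = 1250000/9580 = 130.4 µg/L; combined flow 9580 L/s.
Travel time t = 27.8·1000 / 0.21 = 132400 s = 36.77 h.
Half-life 4.23 d → k = ln 2 / 4.23 = 0.1639 d⁻¹.
Decay over the reach: 130.4·exp(−kt) = 130.4·0.7780 = 101.5 µg/L.
Second outfall: C = (9580·101.5 + 890.0·231.0)/10470 = 112.5 µg/L.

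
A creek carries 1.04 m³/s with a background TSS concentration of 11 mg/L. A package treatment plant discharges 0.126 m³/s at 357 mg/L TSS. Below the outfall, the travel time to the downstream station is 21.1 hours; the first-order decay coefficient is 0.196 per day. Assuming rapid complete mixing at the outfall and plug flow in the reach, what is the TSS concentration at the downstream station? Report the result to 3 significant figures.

40.7 mg/L

Conservation of mass: C = (1.040·11.00 + 0.1260·357.0) / 1.166 = 56.42/1.166 = 48.39 mg/L.
After decay, C = 48.39 × e^(−kt) = 48.39 × 0.8417 = 40.73 mg/L.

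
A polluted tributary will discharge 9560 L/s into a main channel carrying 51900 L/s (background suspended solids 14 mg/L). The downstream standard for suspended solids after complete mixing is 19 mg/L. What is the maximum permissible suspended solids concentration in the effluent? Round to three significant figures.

At the limit, (Qr·Cr + Qe·Cₑ)/(Qr + Qe) = 19:
Cₑ = (61460·19 − 51900·14.00) / 9560 = 46.14 mg/L.

46.1 mg/L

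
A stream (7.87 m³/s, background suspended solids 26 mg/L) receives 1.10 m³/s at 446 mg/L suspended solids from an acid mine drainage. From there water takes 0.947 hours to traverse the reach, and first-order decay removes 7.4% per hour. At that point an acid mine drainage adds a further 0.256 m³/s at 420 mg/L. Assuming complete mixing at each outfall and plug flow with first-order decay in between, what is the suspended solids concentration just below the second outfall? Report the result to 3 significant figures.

81.7 mg/L

Mass balance: C = (7.870·26.00 + 1.100·446.0) / 8.970 = 695.2/8.970 = 77.51 mg/L; combined flow 8.970 m³/s.
7.4%/h lost → k = −ln(1 − 0.074) = 0.07688 h⁻¹.
After decay, C = 77.51 × e^(−kt) = 77.51 × 0.9298 = 72.06 mg/L.
At the second outfall, C = (8.970·72.06 + 0.2560·420.0) / (8.970 + 0.2560) = 81.72 mg/L.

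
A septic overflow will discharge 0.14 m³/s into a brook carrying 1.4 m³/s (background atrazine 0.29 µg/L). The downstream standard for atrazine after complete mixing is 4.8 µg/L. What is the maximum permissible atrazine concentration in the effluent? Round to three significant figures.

49.9 µg/L

At the limit, (Qr·Cr + Qe·Cₑ)/(Qr + Qe) = 4.8:
Cₑ = (1.540·4.8 − 1.400·0.2900) / 0.1400 = 49.90 µg/L.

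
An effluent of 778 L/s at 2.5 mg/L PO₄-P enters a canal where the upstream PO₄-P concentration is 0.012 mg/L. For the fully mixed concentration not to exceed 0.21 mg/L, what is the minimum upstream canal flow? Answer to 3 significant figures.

9000 L/s

Set C_mix = 0.21: (Q·0.01200 + 778.0·2.500) / (Q + 778.0) = 0.21
→ Q = 778.0·(2.500 − 0.21)/(0.21 − 0.01200) = 8998 L/s.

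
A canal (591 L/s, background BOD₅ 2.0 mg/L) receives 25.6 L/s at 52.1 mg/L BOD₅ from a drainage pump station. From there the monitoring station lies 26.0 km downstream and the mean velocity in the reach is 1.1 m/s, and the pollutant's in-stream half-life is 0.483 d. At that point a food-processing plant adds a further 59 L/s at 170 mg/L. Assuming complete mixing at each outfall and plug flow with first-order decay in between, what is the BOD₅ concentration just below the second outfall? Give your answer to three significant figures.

Mass balance: C = (591.0·2.000 + 25.60·52.10) / 616.6 = 2516/616.6 = 4.080 mg/L; combined flow 616.6 L/s.
Travel time t = 26.0·1000 / 1.1 = 23640 s = 6.566 h.
Half-life 0.483 d → k = ln 2 / 0.483 = 1.435 d⁻¹.
After decay, C = 4.080 × e^(−kt) = 4.080 × 0.6753 = 2.755 mg/L.
At the second outfall, C = (616.6·2.755 + 59.00·170.0) / (616.6 + 59.00) = 17.36 mg/L.

17.4 mg/L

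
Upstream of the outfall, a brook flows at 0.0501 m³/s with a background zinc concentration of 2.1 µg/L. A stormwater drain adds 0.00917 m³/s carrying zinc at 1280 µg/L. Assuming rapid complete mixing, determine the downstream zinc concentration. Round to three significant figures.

200 µg/L

Conservation of mass: C = (0.05010·2.100 + 0.009170·1280) / 0.05927 = 11.84/0.05927 = 199.8 µg/L.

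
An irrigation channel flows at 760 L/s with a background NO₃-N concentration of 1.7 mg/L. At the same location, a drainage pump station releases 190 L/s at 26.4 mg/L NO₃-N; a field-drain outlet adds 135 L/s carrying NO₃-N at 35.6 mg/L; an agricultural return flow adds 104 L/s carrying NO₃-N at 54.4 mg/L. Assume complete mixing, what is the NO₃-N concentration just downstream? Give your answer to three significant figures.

Mixed concentration C = ΣQC/ΣQ = (760.0·1.700 + 190.0·26.40 + 135.0·35.60 + 104.0·54.40) / 1189 = 16770/1189 = 14.11 mg/L.

14.1 mg/L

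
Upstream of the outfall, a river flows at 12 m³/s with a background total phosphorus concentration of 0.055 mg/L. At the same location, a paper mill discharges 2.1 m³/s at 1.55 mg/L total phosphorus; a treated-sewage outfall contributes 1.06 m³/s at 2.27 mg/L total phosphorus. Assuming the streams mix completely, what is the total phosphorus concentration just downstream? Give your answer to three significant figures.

Mixed concentration C = ΣQC/ΣQ = (12.00·0.05500 + 2.100·1.550 + 1.060·2.270) / 15.16 = 6.321/15.16 = 0.4170 mg/L.

0.417 mg/L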